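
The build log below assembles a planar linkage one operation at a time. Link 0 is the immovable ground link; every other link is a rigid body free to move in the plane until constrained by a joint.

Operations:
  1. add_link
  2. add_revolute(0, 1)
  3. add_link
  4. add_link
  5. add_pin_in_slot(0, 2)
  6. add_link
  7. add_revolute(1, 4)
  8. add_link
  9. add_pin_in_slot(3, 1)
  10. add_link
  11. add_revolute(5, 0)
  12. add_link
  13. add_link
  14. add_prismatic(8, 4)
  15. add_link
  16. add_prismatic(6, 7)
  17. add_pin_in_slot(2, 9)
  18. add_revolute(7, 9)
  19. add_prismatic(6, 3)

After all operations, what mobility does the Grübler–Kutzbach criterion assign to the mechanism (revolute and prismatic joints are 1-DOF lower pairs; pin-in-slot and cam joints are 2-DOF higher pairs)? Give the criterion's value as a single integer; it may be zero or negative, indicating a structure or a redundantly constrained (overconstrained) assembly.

M = 10

L=1 J1=0 J2=0
add link → L=2 J1=0 J2=0
R@0,1 dof=1 J1 → L=2 J1=1 J2=0
add link → L=3 J1=1 J2=0
add link → L=4 J1=1 J2=0
PS@0,2 dof=2 J2 → L=4 J1=1 J2=1
add link → L=5 J1=1 J2=1
R@1,4 dof=1 J1 → L=5 J1=2 J2=1
add link → L=6 J1=2 J2=1
PS@3,1 dof=2 J2 → L=6 J1=2 J2=2
add link → L=7 J1=2 J2=2
R@5,0 dof=1 J1 → L=7 J1=3 J2=2
add link → L=8 J1=3 J2=2
add link → L=9 J1=3 J2=2
P@8,4 dof=1 J1 → L=9 J1=4 J2=2
add link → L=10 J1=4 J2=2
P@6,7 dof=1 J1 → L=10 J1=5 J2=2
PS@2,9 dof=2 J2 → L=10 J1=5 J2=3
R@7,9 dof=1 J1 → L=10 J1=6 J2=3
P@6,3 dof=1 J1 → L=10 J1=7 J2=3
M=3(L−1)−2J1−J2=3·9−2·7−3=10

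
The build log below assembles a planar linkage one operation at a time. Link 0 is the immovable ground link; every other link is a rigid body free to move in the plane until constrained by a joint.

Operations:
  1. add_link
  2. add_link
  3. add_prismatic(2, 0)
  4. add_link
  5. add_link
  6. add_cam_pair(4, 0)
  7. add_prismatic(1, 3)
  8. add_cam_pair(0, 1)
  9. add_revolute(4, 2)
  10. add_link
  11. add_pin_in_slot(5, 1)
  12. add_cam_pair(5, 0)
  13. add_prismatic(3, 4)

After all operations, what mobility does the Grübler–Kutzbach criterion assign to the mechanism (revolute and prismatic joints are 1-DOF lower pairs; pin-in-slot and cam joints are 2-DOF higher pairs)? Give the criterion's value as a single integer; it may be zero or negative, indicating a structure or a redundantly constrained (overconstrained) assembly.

link 0 = ground. State L|J1|J2 = 1|0|0
+link1  2|0|0
+link2  3|0|0
P(2,0) f=1→J1  3|1|0
+link3  4|1|0
+link4  5|1|0
C(4,0) f=2→J2  5|1|1
P(1,3) f=1→J1  5|2|1
C(0,1) f=2→J2  5|2|2
R(4,2) f=1→J1  5|3|2
+link5  6|3|2
PS(5,1) f=2→J2  6|3|3
C(5,0) f=2→J2  6|3|4
P(3,4) f=1→J1  6|4|4
M = 3(6−1)−2·4−4 = 15−8−4 = 3

M = 3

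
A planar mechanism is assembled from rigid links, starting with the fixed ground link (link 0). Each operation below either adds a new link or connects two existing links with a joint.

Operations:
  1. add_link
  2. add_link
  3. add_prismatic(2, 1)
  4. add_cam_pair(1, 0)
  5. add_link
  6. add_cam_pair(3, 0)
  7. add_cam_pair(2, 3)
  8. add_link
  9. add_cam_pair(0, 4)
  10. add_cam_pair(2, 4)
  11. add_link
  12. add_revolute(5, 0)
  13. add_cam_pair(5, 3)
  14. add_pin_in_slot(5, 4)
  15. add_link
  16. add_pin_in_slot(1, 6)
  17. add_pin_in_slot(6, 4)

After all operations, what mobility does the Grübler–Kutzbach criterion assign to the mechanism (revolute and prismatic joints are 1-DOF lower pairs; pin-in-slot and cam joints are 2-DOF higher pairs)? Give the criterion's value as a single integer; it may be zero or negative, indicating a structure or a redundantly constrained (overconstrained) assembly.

link 0 = ground. State L|J1|J2 = 1|0|0
+link1  2|0|0
+link2  3|0|0
P(2,1) f=1→J1  3|1|0
C(1,0) f=2→J2  3|1|1
+link3  4|1|1
C(3,0) f=2→J2  4|1|2
C(2,3) f=2→J2  4|1|3
+link4  5|1|3
C(0,4) f=2→J2  5|1|4
C(2,4) f=2→J2  5|1|5
+link5  6|1|5
R(5,0) f=1→J1  6|2|5
C(5,3) f=2→J2  6|2|6
PS(5,4) f=2→J2  6|2|7
+link6  7|2|7
PS(1,6) f=2→J2  7|2|8
PS(6,4) f=2→J2  7|2|9
M = 3(7−1)−2·2−9 = 18−4−9 = 5

M = 5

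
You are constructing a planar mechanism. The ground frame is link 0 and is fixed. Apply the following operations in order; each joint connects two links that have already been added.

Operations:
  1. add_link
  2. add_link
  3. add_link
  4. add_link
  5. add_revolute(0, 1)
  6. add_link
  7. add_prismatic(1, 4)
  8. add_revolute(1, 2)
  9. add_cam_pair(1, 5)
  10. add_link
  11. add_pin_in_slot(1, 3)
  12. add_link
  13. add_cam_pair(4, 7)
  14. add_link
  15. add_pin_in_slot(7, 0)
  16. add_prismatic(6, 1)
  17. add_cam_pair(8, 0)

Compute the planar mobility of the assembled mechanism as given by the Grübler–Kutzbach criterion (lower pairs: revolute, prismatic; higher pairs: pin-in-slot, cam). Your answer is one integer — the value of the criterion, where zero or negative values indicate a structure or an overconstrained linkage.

link 0 = ground. State L|J1|J2 = 1|0|0
+link1  2|0|0
+link2  3|0|0
+link3  4|0|0
+link4  5|0|0
R(0,1) f=1→J1  5|1|0
+link5  6|1|0
P(1,4) f=1→J1  6|2|0
R(1,2) f=1→J1  6|3|0
C(1,5) f=2→J2  6|3|1
+link6  7|3|1
PS(1,3) f=2→J2  7|3|2
+link7  8|3|2
C(4,7) f=2→J2  8|3|3
+link8  9|3|3
PS(7,0) f=2→J2  9|3|4
P(6,1) f=1→J1  9|4|4
C(8,0) f=2→J2  9|4|5
M = 3(9−1)−2·4−5 = 24−8−5 = 11

M = 11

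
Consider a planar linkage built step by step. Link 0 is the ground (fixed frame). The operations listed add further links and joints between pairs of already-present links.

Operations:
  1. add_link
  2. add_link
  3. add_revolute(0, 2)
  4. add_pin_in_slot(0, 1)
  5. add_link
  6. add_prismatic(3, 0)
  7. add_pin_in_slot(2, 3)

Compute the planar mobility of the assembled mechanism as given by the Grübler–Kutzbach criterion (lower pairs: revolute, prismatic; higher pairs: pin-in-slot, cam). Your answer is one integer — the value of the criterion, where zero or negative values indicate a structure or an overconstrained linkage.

link 0 = ground. State L|J1|J2 = 1|0|0
+link1  2|0|0
+link2  3|0|0
R(0,2) f=1→J1  3|1|0
PS(0,1) f=2→J2  3|1|1
+link3  4|1|1
P(3,0) f=1→J1  4|2|1
PS(2,3) f=2→J2  4|2|2
M = 3(4−1)−2·2−2 = 9−4−2 = 3

M = 3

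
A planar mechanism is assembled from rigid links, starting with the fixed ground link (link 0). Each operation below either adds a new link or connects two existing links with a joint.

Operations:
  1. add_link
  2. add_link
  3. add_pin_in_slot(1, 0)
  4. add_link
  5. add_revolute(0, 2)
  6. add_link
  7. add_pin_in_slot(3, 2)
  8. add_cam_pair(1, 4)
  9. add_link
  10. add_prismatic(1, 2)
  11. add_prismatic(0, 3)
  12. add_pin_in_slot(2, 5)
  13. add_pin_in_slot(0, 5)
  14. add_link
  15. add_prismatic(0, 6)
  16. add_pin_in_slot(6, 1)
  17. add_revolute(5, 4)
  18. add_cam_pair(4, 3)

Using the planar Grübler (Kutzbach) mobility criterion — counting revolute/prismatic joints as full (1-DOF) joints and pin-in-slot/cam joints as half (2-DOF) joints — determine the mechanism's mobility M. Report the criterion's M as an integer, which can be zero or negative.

M = 1

L=1 J1=0 J2=0
add link → L=2 J1=0 J2=0
add link → L=3 J1=0 J2=0
PS@1,0 dof=2 J2 → L=3 J1=0 J2=1
add link → L=4 J1=0 J2=1
R@0,2 dof=1 J1 → L=4 J1=1 J2=1
add link → L=5 J1=1 J2=1
PS@3,2 dof=2 J2 → L=5 J1=1 J2=2
C@1,4 dof=2 J2 → L=5 J1=1 J2=3
add link → L=6 J1=1 J2=3
P@1,2 dof=1 J1 → L=6 J1=2 J2=3
P@0,3 dof=1 J1 → L=6 J1=3 J2=3
PS@2,5 dof=2 J2 → L=6 J1=3 J2=4
PS@0,5 dof=2 J2 → L=6 J1=3 J2=5
add link → L=7 J1=3 J2=5
P@0,6 dof=1 J1 → L=7 J1=4 J2=5
PS@6,1 dof=2 J2 → L=7 J1=4 J2=6
R@5,4 dof=1 J1 → L=7 J1=5 J2=6
C@4,3 dof=2 J2 → L=7 J1=5 J2=7
M=3(L−1)−2J1−J2=3·6−2·5−7=1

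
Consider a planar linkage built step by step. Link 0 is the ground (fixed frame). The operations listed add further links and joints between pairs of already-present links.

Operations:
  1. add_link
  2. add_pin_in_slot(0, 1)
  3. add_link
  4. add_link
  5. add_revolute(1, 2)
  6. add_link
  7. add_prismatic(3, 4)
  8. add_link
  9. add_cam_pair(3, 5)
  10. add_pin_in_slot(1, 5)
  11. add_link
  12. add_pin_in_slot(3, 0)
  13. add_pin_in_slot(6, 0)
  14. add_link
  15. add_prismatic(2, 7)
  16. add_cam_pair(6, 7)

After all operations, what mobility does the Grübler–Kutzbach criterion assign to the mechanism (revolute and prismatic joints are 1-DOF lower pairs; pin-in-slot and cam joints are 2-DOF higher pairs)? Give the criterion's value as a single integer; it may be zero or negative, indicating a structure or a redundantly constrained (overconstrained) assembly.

M = 9

link 0 = ground. State L|J1|J2 = 1|0|0
+link1  2|0|0
PS(0,1) f=2→J2  2|0|1
+link2  3|0|1
+link3  4|0|1
R(1,2) f=1→J1  4|1|1
+link4  5|1|1
P(3,4) f=1→J1  5|2|1
+link5  6|2|1
C(3,5) f=2→J2  6|2|2
PS(1,5) f=2→J2  6|2|3
+link6  7|2|3
PS(3,0) f=2→J2  7|2|4
PS(6,0) f=2→J2  7|2|5
+link7  8|2|5
P(2,7) f=1→J1  8|3|5
C(6,7) f=2→J2  8|3|6
M = 3(8−1)−2·3−6 = 21−6−6 = 9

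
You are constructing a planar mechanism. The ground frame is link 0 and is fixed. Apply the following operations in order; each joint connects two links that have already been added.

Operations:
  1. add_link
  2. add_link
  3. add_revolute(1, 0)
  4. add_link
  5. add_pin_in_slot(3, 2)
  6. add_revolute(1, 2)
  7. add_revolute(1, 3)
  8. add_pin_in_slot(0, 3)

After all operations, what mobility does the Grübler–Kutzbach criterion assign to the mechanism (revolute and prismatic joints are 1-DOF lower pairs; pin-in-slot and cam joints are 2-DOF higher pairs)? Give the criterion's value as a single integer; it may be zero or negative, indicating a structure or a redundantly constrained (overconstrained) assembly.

link 0 = ground. State L|J1|J2 = 1|0|0
+link1  2|0|0
+link2  3|0|0
R(1,0) f=1→J1  3|1|0
+link3  4|1|0
PS(3,2) f=2→J2  4|1|1
R(1,2) f=1→J1  4|2|1
R(1,3) f=1→J1  4|3|1
PS(0,3) f=2→J2  4|3|2
M = 3(4−1)−2·3−2 = 9−6−2 = 1

M = 1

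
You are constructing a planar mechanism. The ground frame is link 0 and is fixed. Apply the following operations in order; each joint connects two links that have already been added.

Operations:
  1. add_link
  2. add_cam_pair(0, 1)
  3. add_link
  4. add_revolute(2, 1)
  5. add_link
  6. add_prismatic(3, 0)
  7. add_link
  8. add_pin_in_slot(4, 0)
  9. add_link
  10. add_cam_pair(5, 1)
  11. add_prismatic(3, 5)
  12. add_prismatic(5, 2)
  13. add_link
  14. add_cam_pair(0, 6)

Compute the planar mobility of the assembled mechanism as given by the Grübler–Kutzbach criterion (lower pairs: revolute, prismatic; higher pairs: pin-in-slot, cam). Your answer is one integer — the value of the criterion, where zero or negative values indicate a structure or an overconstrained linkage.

L=1 J1=0 J2=0
add link → L=2 J1=0 J2=0
C@0,1 dof=2 J2 → L=2 J1=0 J2=1
add link → L=3 J1=0 J2=1
R@2,1 dof=1 J1 → L=3 J1=1 J2=1
add link → L=4 J1=1 J2=1
P@3,0 dof=1 J1 → L=4 J1=2 J2=1
add link → L=5 J1=2 J2=1
PS@4,0 dof=2 J2 → L=5 J1=2 J2=2
add link → L=6 J1=2 J2=2
C@5,1 dof=2 J2 → L=6 J1=2 J2=3
P@3,5 dof=1 J1 → L=6 J1=3 J2=3
P@5,2 dof=1 J1 → L=6 J1=4 J2=3
add link → L=7 J1=4 J2=3
C@0,6 dof=2 J2 → L=7 J1=4 J2=4
M=3(L−1)−2J1−J2=3·6−2·4−4=6

M = 6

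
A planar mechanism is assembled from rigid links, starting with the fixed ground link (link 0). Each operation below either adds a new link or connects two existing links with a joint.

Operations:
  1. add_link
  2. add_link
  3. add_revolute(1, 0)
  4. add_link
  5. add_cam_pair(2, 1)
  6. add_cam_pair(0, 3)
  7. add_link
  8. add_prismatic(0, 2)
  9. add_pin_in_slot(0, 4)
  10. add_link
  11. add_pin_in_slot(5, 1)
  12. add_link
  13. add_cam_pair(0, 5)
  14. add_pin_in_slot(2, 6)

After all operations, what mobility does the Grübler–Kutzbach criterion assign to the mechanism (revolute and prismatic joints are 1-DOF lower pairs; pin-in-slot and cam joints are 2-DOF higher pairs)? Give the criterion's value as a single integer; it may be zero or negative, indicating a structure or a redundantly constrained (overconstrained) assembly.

M = 8

ground; <1,0,0>
#1 <2,0,0>
#2 <3,0,0>
R:1↔0 J1 <3,1,0>
#3 <4,1,0>
C:2↔1 J2 <4,1,1>
C:0↔3 J2 <4,1,2>
#4 <5,1,2>
P:0↔2 J1 <5,2,2>
PS:0↔4 J2 <5,2,3>
#5 <6,2,3>
PS:5↔1 J2 <6,2,4>
#6 <7,2,4>
C:0↔5 J2 <7,2,5>
PS:2↔6 J2 <7,2,6>
3×6 − 2×2 − 1×6 = 8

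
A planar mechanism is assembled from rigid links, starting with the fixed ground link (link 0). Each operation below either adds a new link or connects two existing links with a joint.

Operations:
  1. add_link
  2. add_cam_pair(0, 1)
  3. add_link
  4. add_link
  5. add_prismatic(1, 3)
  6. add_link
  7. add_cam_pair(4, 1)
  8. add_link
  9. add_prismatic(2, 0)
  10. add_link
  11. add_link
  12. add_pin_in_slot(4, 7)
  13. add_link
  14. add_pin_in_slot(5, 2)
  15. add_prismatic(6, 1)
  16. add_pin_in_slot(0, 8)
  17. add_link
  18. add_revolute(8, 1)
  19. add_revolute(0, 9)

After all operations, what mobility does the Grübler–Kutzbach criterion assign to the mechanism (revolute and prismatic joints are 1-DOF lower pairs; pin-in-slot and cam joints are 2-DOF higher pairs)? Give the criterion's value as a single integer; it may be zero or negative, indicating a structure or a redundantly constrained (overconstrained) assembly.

M = 12

link 0 = ground. State L|J1|J2 = 1|0|0
+link1  2|0|0
C(0,1) f=2→J2  2|0|1
+link2  3|0|1
+link3  4|0|1
P(1,3) f=1→J1  4|1|1
+link4  5|1|1
C(4,1) f=2→J2  5|1|2
+link5  6|1|2
P(2,0) f=1→J1  6|2|2
+link6  7|2|2
+link7  8|2|2
PS(4,7) f=2→J2  8|2|3
+link8  9|2|3
PS(5,2) f=2→J2  9|2|4
P(6,1) f=1→J1  9|3|4
PS(0,8) f=2→J2  9|3|5
+link9  10|3|5
R(8,1) f=1→J1  10|4|5
R(0,9) f=1→J1  10|5|5
M = 3(10−1)−2·5−5 = 27−10−5 = 12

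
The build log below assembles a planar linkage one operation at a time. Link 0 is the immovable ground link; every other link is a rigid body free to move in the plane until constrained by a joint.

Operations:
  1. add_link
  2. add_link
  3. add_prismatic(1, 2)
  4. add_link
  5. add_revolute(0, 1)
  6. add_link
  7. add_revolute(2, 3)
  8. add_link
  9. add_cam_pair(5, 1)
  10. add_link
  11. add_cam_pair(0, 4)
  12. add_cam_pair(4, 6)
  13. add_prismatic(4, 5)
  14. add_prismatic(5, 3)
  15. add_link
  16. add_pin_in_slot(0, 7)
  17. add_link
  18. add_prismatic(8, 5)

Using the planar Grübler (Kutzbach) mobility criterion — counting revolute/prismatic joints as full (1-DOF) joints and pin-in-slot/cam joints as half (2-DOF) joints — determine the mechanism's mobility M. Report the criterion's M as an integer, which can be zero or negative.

M = 8

[1;0;0] (link 0 is ground)
L+ [2;0;0]
L+ [3;0;0]
P(1,2)∈J1 [3;1;0]
L+ [4;1;0]
R(0,1)∈J1 [4;2;0]
L+ [5;2;0]
R(2,3)∈J1 [5;3;0]
L+ [6;3;0]
C(5,1)∈J2 [6;3;1]
L+ [7;3;1]
C(0,4)∈J2 [7;3;2]
C(4,6)∈J2 [7;3;3]
P(4,5)∈J1 [7;4;3]
P(5,3)∈J1 [7;5;3]
L+ [8;5;3]
PS(0,7)∈J2 [8;5;4]
L+ [9;5;4]
P(8,5)∈J1 [9;6;4]
mobility = 24 − 12 − 4 = 8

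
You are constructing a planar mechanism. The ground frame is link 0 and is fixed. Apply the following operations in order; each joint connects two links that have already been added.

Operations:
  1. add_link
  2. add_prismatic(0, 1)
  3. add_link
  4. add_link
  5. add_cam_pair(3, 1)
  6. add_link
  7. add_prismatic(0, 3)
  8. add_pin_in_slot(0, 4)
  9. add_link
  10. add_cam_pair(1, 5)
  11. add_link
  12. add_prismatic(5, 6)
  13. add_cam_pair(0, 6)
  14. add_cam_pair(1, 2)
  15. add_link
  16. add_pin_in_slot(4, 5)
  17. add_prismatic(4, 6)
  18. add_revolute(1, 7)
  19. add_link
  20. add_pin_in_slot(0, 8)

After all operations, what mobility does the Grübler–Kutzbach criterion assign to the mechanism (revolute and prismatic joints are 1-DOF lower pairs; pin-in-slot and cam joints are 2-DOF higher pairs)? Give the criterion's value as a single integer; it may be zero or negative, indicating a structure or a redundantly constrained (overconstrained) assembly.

M = 7

L=1 J1=0 J2=0
add link → L=2 J1=0 J2=0
P@0,1 dof=1 J1 → L=2 J1=1 J2=0
add link → L=3 J1=1 J2=0
add link → L=4 J1=1 J2=0
C@3,1 dof=2 J2 → L=4 J1=1 J2=1
add link → L=5 J1=1 J2=1
P@0,3 dof=1 J1 → L=5 J1=2 J2=1
PS@0,4 dof=2 J2 → L=5 J1=2 J2=2
add link → L=6 J1=2 J2=2
C@1,5 dof=2 J2 → L=6 J1=2 J2=3
add link → L=7 J1=2 J2=3
P@5,6 dof=1 J1 → L=7 J1=3 J2=3
C@0,6 dof=2 J2 → L=7 J1=3 J2=4
C@1,2 dof=2 J2 → L=7 J1=3 J2=5
add link → L=8 J1=3 J2=5
PS@4,5 dof=2 J2 → L=8 J1=3 J2=6
P@4,6 dof=1 J1 → L=8 J1=4 J2=6
R@1,7 dof=1 J1 → L=8 J1=5 J2=6
add link → L=9 J1=5 J2=6
PS@0,8 dof=2 J2 → L=9 J1=5 J2=7
M=3(L−1)−2J1−J2=3·8−2·5−7=7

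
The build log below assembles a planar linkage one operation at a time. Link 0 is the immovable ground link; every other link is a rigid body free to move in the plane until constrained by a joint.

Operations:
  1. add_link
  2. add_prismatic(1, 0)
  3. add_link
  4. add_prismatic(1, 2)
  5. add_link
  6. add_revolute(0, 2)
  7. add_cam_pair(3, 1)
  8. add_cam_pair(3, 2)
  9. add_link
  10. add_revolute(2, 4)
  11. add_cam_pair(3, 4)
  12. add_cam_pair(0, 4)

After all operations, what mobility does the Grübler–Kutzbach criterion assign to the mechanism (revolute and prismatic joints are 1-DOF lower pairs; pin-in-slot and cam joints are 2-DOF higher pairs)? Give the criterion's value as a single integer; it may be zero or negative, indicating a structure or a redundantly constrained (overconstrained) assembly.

link 0 = ground. State L|J1|J2 = 1|0|0
+link1  2|0|0
P(1,0) f=1→J1  2|1|0
+link2  3|1|0
P(1,2) f=1→J1  3|2|0
+link3  4|2|0
R(0,2) f=1→J1  4|3|0
C(3,1) f=2→J2  4|3|1
C(3,2) f=2→J2  4|3|2
+link4  5|3|2
R(2,4) f=1→J1  5|4|2
C(3,4) f=2→J2  5|4|3
C(0,4) f=2→J2  5|4|4
M = 3(5−1)−2·4−4 = 12−8−4 = 0

M = 0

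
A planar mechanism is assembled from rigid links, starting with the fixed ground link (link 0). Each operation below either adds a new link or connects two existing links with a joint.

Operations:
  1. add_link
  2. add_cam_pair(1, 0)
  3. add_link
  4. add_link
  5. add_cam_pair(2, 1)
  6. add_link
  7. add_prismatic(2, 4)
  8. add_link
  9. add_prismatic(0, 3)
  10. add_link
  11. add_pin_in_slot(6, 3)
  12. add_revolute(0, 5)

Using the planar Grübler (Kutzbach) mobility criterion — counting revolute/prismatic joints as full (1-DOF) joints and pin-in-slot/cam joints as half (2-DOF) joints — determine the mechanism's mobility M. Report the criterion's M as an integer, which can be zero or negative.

M = 9

L=1 J1=0 J2=0
add link → L=2 J1=0 J2=0
C@1,0 dof=2 J2 → L=2 J1=0 J2=1
add link → L=3 J1=0 J2=1
add link → L=4 J1=0 J2=1
C@2,1 dof=2 J2 → L=4 J1=0 J2=2
add link → L=5 J1=0 J2=2
P@2,4 dof=1 J1 → L=5 J1=1 J2=2
add link → L=6 J1=1 J2=2
P@0,3 dof=1 J1 → L=6 J1=2 J2=2
add link → L=7 J1=2 J2=2
PS@6,3 dof=2 J2 → L=7 J1=2 J2=3
R@0,5 dof=1 J1 → L=7 J1=3 J2=3
M=3(L−1)−2J1−J2=3·6−2·3−3=9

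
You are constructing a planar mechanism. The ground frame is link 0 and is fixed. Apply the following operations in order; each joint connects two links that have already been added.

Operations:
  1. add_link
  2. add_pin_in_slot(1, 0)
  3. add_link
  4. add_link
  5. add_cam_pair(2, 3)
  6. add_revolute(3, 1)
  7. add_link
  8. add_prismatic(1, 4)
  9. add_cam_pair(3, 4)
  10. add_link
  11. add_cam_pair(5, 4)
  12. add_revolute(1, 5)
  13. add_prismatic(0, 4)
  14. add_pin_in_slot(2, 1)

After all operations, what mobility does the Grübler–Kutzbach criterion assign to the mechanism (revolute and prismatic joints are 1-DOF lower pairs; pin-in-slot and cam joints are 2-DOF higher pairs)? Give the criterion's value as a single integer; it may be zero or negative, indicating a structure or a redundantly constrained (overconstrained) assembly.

M = 2

link 0 = ground. State L|J1|J2 = 1|0|0
+link1  2|0|0
PS(1,0) f=2→J2  2|0|1
+link2  3|0|1
+link3  4|0|1
C(2,3) f=2→J2  4|0|2
R(3,1) f=1→J1  4|1|2
+link4  5|1|2
P(1,4) f=1→J1  5|2|2
C(3,4) f=2→J2  5|2|3
+link5  6|2|3
C(5,4) f=2→J2  6|2|4
R(1,5) f=1→J1  6|3|4
P(0,4) f=1→J1  6|4|4
PS(2,1) f=2→J2  6|4|5
M = 3(6−1)−2·4−5 = 15−8−5 = 2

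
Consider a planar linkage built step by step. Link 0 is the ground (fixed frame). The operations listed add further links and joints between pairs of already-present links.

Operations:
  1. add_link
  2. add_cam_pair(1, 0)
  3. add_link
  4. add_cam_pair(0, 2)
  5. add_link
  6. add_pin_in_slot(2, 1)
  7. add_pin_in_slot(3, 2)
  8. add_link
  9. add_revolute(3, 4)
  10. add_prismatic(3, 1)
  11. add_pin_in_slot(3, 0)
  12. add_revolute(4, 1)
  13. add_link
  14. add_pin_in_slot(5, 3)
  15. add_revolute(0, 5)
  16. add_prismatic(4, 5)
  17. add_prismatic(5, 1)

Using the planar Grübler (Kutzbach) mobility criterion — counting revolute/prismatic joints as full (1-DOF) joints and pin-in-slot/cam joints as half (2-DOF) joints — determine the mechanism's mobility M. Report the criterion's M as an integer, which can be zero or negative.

M = -3

link 0 = ground. State L|J1|J2 = 1|0|0
+link1  2|0|0
C(1,0) f=2→J2  2|0|1
+link2  3|0|1
C(0,2) f=2→J2  3|0|2
+link3  4|0|2
PS(2,1) f=2→J2  4|0|3
PS(3,2) f=2→J2  4|0|4
+link4  5|0|4
R(3,4) f=1→J1  5|1|4
P(3,1) f=1→J1  5|2|4
PS(3,0) f=2→J2  5|2|5
R(4,1) f=1→J1  5|3|5
+link5  6|3|5
PS(5,3) f=2→J2  6|3|6
R(0,5) f=1→J1  6|4|6
P(4,5) f=1→J1  6|5|6
P(5,1) f=1→J1  6|6|6
M = 3(6−1)−2·6−6 = 15−12−6 = -3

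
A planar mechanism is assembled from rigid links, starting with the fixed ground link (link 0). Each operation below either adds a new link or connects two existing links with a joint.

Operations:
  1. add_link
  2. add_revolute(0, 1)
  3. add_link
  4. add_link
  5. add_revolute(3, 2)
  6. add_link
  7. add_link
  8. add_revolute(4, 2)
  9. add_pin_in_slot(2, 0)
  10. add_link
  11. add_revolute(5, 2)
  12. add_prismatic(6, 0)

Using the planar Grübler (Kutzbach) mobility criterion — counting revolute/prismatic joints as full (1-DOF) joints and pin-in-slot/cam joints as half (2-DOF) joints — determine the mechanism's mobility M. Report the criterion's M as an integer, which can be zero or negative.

link 0 = ground. State L|J1|J2 = 1|0|0
+link1  2|0|0
R(0,1) f=1→J1  2|1|0
+link2  3|1|0
+link3  4|1|0
R(3,2) f=1→J1  4|2|0
+link4  5|2|0
+link5  6|2|0
R(4,2) f=1→J1  6|3|0
PS(2,0) f=2→J2  6|3|1
+link6  7|3|1
R(5,2) f=1→J1  7|4|1
P(6,0) f=1→J1  7|5|1
M = 3(7−1)−2·5−1 = 18−10−1 = 7

M = 7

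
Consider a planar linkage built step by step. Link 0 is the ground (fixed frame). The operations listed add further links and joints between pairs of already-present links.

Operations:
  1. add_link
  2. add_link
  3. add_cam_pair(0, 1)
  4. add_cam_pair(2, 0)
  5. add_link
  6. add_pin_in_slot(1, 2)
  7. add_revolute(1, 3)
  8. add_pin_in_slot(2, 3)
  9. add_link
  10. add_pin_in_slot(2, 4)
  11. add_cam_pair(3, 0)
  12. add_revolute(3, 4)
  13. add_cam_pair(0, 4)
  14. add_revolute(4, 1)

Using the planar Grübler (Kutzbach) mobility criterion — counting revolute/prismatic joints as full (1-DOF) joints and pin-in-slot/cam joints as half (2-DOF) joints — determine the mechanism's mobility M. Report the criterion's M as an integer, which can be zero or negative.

L=1 J1=0 J2=0
add link → L=2 J1=0 J2=0
add link → L=3 J1=0 J2=0
C@0,1 dof=2 J2 → L=3 J1=0 J2=1
C@2,0 dof=2 J2 → L=3 J1=0 J2=2
add link → L=4 J1=0 J2=2
PS@1,2 dof=2 J2 → L=4 J1=0 J2=3
R@1,3 dof=1 J1 → L=4 J1=1 J2=3
PS@2,3 dof=2 J2 → L=4 J1=1 J2=4
add link → L=5 J1=1 J2=4
PS@2,4 dof=2 J2 → L=5 J1=1 J2=5
C@3,0 dof=2 J2 → L=5 J1=1 J2=6
R@3,4 dof=1 J1 → L=5 J1=2 J2=6
C@0,4 dof=2 J2 → L=5 J1=2 J2=7
R@4,1 dof=1 J1 → L=5 J1=3 J2=7
M=3(L−1)−2J1−J2=3·4−2·3−7=-1

M = -1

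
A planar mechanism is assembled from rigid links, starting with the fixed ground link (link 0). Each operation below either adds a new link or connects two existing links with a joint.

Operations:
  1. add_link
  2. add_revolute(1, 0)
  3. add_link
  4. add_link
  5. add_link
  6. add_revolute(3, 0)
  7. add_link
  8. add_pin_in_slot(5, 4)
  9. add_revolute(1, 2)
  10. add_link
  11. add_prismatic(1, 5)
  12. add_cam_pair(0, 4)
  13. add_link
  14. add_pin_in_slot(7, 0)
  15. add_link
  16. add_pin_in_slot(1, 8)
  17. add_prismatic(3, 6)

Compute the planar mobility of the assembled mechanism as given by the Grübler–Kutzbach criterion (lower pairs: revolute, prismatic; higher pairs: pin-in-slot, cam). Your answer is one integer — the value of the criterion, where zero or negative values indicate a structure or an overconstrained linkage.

M = 10

ground; <1,0,0>
#1 <2,0,0>
R:1↔0 J1 <2,1,0>
#2 <3,1,0>
#3 <4,1,0>
#4 <5,1,0>
R:3↔0 J1 <5,2,0>
#5 <6,2,0>
PS:5↔4 J2 <6,2,1>
R:1↔2 J1 <6,3,1>
#6 <7,3,1>
P:1↔5 J1 <7,4,1>
C:0↔4 J2 <7,4,2>
#7 <8,4,2>
PS:7↔0 J2 <8,4,3>
#8 <9,4,3>
PS:1↔8 J2 <9,4,4>
P:3↔6 J1 <9,5,4>
3×8 − 2×5 − 1×4 = 10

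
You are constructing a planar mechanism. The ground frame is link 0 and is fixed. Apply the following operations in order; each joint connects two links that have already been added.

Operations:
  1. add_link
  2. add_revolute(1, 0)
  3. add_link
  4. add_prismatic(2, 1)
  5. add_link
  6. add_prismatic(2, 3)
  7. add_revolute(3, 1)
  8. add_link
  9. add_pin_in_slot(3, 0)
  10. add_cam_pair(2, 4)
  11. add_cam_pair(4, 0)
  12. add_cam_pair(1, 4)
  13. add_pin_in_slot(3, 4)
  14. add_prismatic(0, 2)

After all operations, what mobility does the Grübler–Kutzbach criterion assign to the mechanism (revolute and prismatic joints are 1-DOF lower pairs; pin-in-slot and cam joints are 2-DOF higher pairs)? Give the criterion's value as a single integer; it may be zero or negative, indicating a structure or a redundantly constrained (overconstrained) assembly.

M = -3

(L,J1,J2)=(1,0,0); link0 fixed
link1: (2,0,0)
R 1-0 [J1]: (2,1,0)
link2: (3,1,0)
P 2-1 [J1]: (3,2,0)
link3: (4,2,0)
P 2-3 [J1]: (4,3,0)
R 3-1 [J1]: (4,4,0)
link4: (5,4,0)
PS 3-0 [J2]: (5,4,1)
C 2-4 [J2]: (5,4,2)
C 4-0 [J2]: (5,4,3)
C 1-4 [J2]: (5,4,4)
PS 3-4 [J2]: (5,4,5)
P 0-2 [J1]: (5,5,5)
Grübler: 3·4 − 2·5 − 5 = -3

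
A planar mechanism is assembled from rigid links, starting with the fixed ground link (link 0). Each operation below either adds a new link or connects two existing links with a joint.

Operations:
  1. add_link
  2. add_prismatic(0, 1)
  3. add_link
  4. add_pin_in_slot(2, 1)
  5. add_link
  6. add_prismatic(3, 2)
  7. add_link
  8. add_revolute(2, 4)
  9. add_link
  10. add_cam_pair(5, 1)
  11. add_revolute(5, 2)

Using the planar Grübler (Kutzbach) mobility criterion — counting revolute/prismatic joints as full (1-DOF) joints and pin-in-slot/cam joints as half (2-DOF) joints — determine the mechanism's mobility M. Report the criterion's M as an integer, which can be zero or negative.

ground; <1,0,0>
#1 <2,0,0>
P:0↔1 J1 <2,1,0>
#2 <3,1,0>
PS:2↔1 J2 <3,1,1>
#3 <4,1,1>
P:3↔2 J1 <4,2,1>
#4 <5,2,1>
R:2↔4 J1 <5,3,1>
#5 <6,3,1>
C:5↔1 J2 <6,3,2>
R:5↔2 J1 <6,4,2>
3×5 − 2×4 − 1×2 = 5

M = 5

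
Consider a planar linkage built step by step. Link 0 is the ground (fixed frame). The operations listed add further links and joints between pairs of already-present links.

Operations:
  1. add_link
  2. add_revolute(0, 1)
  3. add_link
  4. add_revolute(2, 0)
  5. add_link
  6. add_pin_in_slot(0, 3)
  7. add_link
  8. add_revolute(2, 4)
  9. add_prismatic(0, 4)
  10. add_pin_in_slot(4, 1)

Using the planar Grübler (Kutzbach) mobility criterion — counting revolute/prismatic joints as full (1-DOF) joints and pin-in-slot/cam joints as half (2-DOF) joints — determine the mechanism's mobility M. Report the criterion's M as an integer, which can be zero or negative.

L=1 J1=0 J2=0
add link → L=2 J1=0 J2=0
R@0,1 dof=1 J1 → L=2 J1=1 J2=0
add link → L=3 J1=1 J2=0
R@2,0 dof=1 J1 → L=3 J1=2 J2=0
add link → L=4 J1=2 J2=0
PS@0,3 dof=2 J2 → L=4 J1=2 J2=1
add link → L=5 J1=2 J2=1
R@2,4 dof=1 J1 → L=5 J1=3 J2=1
P@0,4 dof=1 J1 → L=5 J1=4 J2=1
PS@4,1 dof=2 J2 → L=5 J1=4 J2=2
M=3(L−1)−2J1−J2=3·4−2·4−2=2

M = 2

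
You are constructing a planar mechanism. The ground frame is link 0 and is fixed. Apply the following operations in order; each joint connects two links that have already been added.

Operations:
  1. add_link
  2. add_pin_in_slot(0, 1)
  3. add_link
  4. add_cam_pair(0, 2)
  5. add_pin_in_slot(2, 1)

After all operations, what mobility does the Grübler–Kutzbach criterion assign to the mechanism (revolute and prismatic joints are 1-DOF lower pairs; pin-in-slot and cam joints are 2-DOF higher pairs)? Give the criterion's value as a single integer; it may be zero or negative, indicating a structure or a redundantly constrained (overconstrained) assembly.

M = 3

ground; <1,0,0>
#1 <2,0,0>
PS:0↔1 J2 <2,0,1>
#2 <3,0,1>
C:0↔2 J2 <3,0,2>
PS:2↔1 J2 <3,0,3>
3×2 − 2×0 − 1×3 = 3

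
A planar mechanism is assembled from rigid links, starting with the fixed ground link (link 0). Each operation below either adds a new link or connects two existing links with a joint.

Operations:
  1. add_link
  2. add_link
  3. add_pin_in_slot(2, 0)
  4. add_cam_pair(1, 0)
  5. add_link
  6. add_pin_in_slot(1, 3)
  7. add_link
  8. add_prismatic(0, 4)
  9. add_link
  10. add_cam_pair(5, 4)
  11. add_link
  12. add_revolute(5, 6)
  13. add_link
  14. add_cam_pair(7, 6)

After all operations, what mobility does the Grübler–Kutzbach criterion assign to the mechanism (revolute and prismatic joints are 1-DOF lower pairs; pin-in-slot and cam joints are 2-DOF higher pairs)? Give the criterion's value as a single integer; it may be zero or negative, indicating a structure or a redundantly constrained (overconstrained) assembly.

M = 12

[1;0;0] (link 0 is ground)
L+ [2;0;0]
L+ [3;0;0]
PS(2,0)∈J2 [3;0;1]
C(1,0)∈J2 [3;0;2]
L+ [4;0;2]
PS(1,3)∈J2 [4;0;3]
L+ [5;0;3]
P(0,4)∈J1 [5;1;3]
L+ [6;1;3]
C(5,4)∈J2 [6;1;4]
L+ [7;1;4]
R(5,6)∈J1 [7;2;4]
L+ [8;2;4]
C(7,6)∈J2 [8;2;5]
mobility = 21 − 4 − 5 = 12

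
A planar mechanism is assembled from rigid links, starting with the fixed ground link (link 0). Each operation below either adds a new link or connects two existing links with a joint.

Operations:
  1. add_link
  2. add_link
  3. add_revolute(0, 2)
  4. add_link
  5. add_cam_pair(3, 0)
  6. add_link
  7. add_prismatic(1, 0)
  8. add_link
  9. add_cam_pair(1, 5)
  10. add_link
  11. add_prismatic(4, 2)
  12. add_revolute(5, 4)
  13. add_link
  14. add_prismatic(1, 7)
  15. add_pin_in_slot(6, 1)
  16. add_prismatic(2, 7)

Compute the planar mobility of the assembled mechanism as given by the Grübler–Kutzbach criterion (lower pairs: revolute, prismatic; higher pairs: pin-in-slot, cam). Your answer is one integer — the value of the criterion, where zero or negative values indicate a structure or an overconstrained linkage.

(L,J1,J2)=(1,0,0); link0 fixed
link1: (2,0,0)
link2: (3,0,0)
R 0-2 [J1]: (3,1,0)
link3: (4,1,0)
C 3-0 [J2]: (4,1,1)
link4: (5,1,1)
P 1-0 [J1]: (5,2,1)
link5: (6,2,1)
C 1-5 [J2]: (6,2,2)
link6: (7,2,2)
P 4-2 [J1]: (7,3,2)
R 5-4 [J1]: (7,4,2)
link7: (8,4,2)
P 1-7 [J1]: (8,5,2)
PS 6-1 [J2]: (8,5,3)
P 2-7 [J1]: (8,6,3)
Grübler: 3·7 − 2·6 − 3 = 6

M = 6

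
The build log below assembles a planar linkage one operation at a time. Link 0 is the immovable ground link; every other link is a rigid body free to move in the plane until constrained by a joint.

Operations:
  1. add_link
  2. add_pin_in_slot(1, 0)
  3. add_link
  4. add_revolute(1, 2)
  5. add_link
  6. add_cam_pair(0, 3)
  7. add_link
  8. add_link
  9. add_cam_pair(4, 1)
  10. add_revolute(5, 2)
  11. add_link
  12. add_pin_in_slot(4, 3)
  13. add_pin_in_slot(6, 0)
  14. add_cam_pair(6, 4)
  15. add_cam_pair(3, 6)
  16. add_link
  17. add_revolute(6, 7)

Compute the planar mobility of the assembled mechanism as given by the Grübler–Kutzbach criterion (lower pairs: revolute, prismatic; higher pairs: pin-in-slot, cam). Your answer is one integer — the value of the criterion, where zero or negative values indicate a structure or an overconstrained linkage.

M = 8

[1;0;0] (link 0 is ground)
L+ [2;0;0]
PS(1,0)∈J2 [2;0;1]
L+ [3;0;1]
R(1,2)∈J1 [3;1;1]
L+ [4;1;1]
C(0,3)∈J2 [4;1;2]
L+ [5;1;2]
L+ [6;1;2]
C(4,1)∈J2 [6;1;3]
R(5,2)∈J1 [6;2;3]
L+ [7;2;3]
PS(4,3)∈J2 [7;2;4]
PS(6,0)∈J2 [7;2;5]
C(6,4)∈J2 [7;2;6]
C(3,6)∈J2 [7;2;7]
L+ [8;2;7]
R(6,7)∈J1 [8;3;7]
mobility = 21 − 6 − 7 = 8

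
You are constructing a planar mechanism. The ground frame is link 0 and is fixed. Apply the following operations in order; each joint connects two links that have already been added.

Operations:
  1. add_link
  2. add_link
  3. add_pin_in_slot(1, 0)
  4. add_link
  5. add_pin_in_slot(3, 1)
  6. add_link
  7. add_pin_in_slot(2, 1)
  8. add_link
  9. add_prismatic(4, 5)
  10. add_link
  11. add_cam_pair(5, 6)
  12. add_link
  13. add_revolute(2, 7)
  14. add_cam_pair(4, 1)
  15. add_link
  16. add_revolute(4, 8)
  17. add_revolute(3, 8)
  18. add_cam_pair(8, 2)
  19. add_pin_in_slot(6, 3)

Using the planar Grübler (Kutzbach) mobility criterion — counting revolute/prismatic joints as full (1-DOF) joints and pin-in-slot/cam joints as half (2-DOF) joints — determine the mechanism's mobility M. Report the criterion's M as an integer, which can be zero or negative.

M = 9

link 0 = ground. State L|J1|J2 = 1|0|0
+link1  2|0|0
+link2  3|0|0
PS(1,0) f=2→J2  3|0|1
+link3  4|0|1
PS(3,1) f=2→J2  4|0|2
+link4  5|0|2
PS(2,1) f=2→J2  5|0|3
+link5  6|0|3
P(4,5) f=1→J1  6|1|3
+link6  7|1|3
C(5,6) f=2→J2  7|1|4
+link7  8|1|4
R(2,7) f=1→J1  8|2|4
C(4,1) f=2→J2  8|2|5
+link8  9|2|5
R(4,8) f=1→J1  9|3|5
R(3,8) f=1→J1  9|4|5
C(8,2) f=2→J2  9|4|6
PS(6,3) f=2→J2  9|4|7
M = 3(9−1)−2·4−7 = 24−8−7 = 9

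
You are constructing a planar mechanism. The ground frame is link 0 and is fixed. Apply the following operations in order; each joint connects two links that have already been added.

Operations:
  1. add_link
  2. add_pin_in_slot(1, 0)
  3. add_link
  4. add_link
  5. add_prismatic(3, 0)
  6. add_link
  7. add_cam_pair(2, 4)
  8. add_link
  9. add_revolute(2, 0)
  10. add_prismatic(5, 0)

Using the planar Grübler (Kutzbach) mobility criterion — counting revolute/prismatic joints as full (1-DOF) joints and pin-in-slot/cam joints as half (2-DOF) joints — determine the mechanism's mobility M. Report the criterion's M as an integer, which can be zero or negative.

M = 7

L=1 J1=0 J2=0
add link → L=2 J1=0 J2=0
PS@1,0 dof=2 J2 → L=2 J1=0 J2=1
add link → L=3 J1=0 J2=1
add link → L=4 J1=0 J2=1
P@3,0 dof=1 J1 → L=4 J1=1 J2=1
add link → L=5 J1=1 J2=1
C@2,4 dof=2 J2 → L=5 J1=1 J2=2
add link → L=6 J1=1 J2=2
R@2,0 dof=1 J1 → L=6 J1=2 J2=2
P@5,0 dof=1 J1 → L=6 J1=3 J2=2
M=3(L−1)−2J1−J2=3·5−2·3−2=7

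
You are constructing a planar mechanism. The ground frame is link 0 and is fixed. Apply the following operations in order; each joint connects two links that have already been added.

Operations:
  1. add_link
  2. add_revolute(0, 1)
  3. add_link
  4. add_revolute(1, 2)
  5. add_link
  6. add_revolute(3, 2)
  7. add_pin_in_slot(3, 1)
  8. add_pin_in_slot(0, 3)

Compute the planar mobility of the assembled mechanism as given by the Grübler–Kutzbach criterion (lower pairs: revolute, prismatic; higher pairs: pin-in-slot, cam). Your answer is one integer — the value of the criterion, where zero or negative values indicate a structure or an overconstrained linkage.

M = 1

link 0 = ground. State L|J1|J2 = 1|0|0
+link1  2|0|0
R(0,1) f=1→J1  2|1|0
+link2  3|1|0
R(1,2) f=1→J1  3|2|0
+link3  4|2|0
R(3,2) f=1→J1  4|3|0
PS(3,1) f=2→J2  4|3|1
PS(0,3) f=2→J2  4|3|2
M = 3(4−1)−2·3−2 = 9−6−2 = 1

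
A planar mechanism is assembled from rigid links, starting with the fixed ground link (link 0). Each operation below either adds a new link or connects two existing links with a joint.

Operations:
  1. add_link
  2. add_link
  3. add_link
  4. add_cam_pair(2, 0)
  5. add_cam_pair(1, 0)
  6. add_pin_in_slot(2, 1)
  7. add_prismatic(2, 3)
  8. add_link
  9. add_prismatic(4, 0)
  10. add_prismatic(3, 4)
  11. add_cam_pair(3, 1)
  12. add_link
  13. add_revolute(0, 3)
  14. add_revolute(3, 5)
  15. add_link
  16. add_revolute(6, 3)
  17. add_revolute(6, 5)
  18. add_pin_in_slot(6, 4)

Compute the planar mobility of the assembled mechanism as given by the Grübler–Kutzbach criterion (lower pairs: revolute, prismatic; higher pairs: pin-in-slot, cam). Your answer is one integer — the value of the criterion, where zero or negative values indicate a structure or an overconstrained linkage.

(L,J1,J2)=(1,0,0); link0 fixed
link1: (2,0,0)
link2: (3,0,0)
link3: (4,0,0)
C 2-0 [J2]: (4,0,1)
C 1-0 [J2]: (4,0,2)
PS 2-1 [J2]: (4,0,3)
P 2-3 [J1]: (4,1,3)
link4: (5,1,3)
P 4-0 [J1]: (5,2,3)
P 3-4 [J1]: (5,3,3)
C 3-1 [J2]: (5,3,4)
link5: (6,3,4)
R 0-3 [J1]: (6,4,4)
R 3-5 [J1]: (6,5,4)
link6: (7,5,4)
R 6-3 [J1]: (7,6,4)
R 6-5 [J1]: (7,7,4)
PS 6-4 [J2]: (7,7,5)
Grübler: 3·6 − 2·7 − 5 = -1

M = -1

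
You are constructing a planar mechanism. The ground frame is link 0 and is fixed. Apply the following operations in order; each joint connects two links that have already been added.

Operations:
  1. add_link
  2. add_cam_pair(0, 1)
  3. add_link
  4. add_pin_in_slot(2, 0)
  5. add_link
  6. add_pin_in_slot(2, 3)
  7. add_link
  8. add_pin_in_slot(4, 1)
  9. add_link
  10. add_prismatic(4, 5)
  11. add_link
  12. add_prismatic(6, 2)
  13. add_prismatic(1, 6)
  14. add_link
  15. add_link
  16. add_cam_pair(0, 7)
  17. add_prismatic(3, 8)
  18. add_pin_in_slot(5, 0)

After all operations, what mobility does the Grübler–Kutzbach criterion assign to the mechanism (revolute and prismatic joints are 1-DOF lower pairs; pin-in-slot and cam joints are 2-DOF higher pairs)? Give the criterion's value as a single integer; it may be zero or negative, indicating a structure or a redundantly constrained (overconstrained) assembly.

M = 10

link 0 = ground. State L|J1|J2 = 1|0|0
+link1  2|0|0
C(0,1) f=2→J2  2|0|1
+link2  3|0|1
PS(2,0) f=2→J2  3|0|2
+link3  4|0|2
PS(2,3) f=2→J2  4|0|3
+link4  5|0|3
PS(4,1) f=2→J2  5|0|4
+link5  6|0|4
P(4,5) f=1→J1  6|1|4
+link6  7|1|4
P(6,2) f=1→J1  7|2|4
P(1,6) f=1→J1  7|3|4
+link7  8|3|4
+link8  9|3|4
C(0,7) f=2→J2  9|3|5
P(3,8) f=1→J1  9|4|5
PS(5,0) f=2→J2  9|4|6
M = 3(9−1)−2·4−6 = 24−8−6 = 10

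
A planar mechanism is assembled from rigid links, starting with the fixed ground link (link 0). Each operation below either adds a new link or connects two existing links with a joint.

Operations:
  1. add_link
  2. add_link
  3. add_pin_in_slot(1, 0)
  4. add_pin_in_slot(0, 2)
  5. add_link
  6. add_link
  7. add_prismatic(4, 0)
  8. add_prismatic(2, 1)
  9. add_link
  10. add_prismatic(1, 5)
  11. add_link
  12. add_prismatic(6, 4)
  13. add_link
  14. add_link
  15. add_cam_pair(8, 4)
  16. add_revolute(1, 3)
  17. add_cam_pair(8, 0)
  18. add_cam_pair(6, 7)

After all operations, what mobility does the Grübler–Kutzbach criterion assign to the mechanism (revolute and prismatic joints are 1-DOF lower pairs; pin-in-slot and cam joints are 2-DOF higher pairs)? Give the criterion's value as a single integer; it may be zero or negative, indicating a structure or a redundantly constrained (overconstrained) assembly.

link 0 = ground. State L|J1|J2 = 1|0|0
+link1  2|0|0
+link2  3|0|0
PS(1,0) f=2→J2  3|0|1
PS(0,2) f=2→J2  3|0|2
+link3  4|0|2
+link4  5|0|2
P(4,0) f=1→J1  5|1|2
P(2,1) f=1→J1  5|2|2
+link5  6|2|2
P(1,5) f=1→J1  6|3|2
+link6  7|3|2
P(6,4) f=1→J1  7|4|2
+link7  8|4|2
+link8  9|4|2
C(8,4) f=2→J2  9|4|3
R(1,3) f=1→J1  9|5|3
C(8,0) f=2→J2  9|5|4
C(6,7) f=2→J2  9|5|5
M = 3(9−1)−2·5−5 = 24−10−5 = 9

M = 9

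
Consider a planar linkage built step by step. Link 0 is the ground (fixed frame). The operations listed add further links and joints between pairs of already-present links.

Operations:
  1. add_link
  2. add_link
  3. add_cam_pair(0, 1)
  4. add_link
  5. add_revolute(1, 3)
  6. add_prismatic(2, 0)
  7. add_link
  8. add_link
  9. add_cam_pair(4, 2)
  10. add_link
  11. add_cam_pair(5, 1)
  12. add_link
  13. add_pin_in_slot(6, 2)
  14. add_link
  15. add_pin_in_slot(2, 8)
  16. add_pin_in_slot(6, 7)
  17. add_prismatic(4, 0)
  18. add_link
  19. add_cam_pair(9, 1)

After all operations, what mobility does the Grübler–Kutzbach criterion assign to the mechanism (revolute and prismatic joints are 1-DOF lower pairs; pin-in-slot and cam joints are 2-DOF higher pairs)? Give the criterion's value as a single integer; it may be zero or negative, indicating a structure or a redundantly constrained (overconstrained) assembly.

L=1 J1=0 J2=0
add link → L=2 J1=0 J2=0
add link → L=3 J1=0 J2=0
C@0,1 dof=2 J2 → L=3 J1=0 J2=1
add link → L=4 J1=0 J2=1
R@1,3 dof=1 J1 → L=4 J1=1 J2=1
P@2,0 dof=1 J1 → L=4 J1=2 J2=1
add link → L=5 J1=2 J2=1
add link → L=6 J1=2 J2=1
C@4,2 dof=2 J2 → L=6 J1=2 J2=2
add link → L=7 J1=2 J2=2
C@5,1 dof=2 J2 → L=7 J1=2 J2=3
add link → L=8 J1=2 J2=3
PS@6,2 dof=2 J2 → L=8 J1=2 J2=4
add link → L=9 J1=2 J2=4
PS@2,8 dof=2 J2 → L=9 J1=2 J2=5
PS@6,7 dof=2 J2 → L=9 J1=2 J2=6
P@4,0 dof=1 J1 → L=9 J1=3 J2=6
add link → L=10 J1=3 J2=6
C@9,1 dof=2 J2 → L=10 J1=3 J2=7
M=3(L−1)−2J1−J2=3·9−2·3−7=14

M = 14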